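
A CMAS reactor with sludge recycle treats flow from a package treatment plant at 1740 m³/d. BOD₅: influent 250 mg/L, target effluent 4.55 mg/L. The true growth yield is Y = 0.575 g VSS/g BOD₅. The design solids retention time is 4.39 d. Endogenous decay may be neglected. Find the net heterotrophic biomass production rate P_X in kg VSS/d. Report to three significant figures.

Since k_d ≈ 0, Y_obs = Y = 0.575 g VSS/g BOD₅.
Q·(S₀ − S) = 1740 × (250 − 4.55) × 10⁻³ = 427.1 kg/d removed.
Biomass produced: P_X = Y_obs·Q·ΔS = 0.5750 × 427.1 ≈ 245.6 kg VSS/d.

P_X ≈ 246 kg VSS/d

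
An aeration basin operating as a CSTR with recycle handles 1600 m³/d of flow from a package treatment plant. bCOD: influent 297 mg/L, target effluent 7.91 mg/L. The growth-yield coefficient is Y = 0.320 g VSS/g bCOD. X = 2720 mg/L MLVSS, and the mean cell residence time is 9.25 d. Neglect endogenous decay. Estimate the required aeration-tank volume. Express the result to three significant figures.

V ≈ 503 m³

Biomass mass balance (decay neglected): V·X = Y·Q·(S₀ − S)·θ_c, so V = 0.320 × 1600 × (297 − 7.91) × 9.25 / 2720 = 503.4 m³.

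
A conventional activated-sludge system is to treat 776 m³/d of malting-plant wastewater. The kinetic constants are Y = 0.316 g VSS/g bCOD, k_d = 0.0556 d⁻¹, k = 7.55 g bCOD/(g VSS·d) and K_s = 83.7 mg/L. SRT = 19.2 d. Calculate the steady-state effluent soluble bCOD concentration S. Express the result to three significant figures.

For a completely mixed reactor with recycle the Lawrence–McCarty relation gives S = K_s·(1 + k_d·θ_c) / [θ_c·(Y·k − k_d) − 1] = 83.7 × (1 + 0.0556 × 19.2) / [19.2 × (0.316 × 7.55 − 0.0556) − 1] = 173.1 / 43.74 = 3.956 mg/L.

S ≈ 3.96 mg/L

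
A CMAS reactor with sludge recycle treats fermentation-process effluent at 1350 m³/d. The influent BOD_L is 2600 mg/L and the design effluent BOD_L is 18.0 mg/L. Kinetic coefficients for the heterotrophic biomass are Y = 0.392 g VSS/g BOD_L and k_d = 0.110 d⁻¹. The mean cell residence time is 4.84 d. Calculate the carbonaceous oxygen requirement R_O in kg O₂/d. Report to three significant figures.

R_O ≈ 2220 kg O₂/d

Observed yield with endogenous decay: Y_obs = Y / (1 + k_d·θ_c) = 0.392 / (1 + 0.110 × 4.84) = 0.392 / 1.532 = 0.2558 g VSS/g BOD_L.
Substrate removed = Q·(S₀ − S) = 1350 m³/d × (2600 − 18.0) g/m³ = 3.49×10^6 g/d = 3486 kg/d.
Biomass synthesised: P_X = Y_obs × 3486 = 891.7 kg VSS/d.
Carbonaceous O₂ demand = substrate oxidised − cell-mass equivalent = 3486 − 1.42 × 891.7 = 2220 kg O₂/d.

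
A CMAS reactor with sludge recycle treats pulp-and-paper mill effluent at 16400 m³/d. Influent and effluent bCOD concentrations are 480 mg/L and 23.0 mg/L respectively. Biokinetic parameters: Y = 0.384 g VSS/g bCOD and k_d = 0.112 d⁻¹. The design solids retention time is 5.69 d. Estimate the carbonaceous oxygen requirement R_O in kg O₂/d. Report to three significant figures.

R_O ≈ 5000 kg O₂/d

The observed yield is Y_obs = Y/(1 + k_d·θ_c) = 0.384 / (1 + 0.112 × 5.69) = 0.384 / 1.637 = 0.2345 g VSS per g bCOD removed.
Substrate removed = Q·(S₀ − S) = 16400 m³/d × (480 − 23.0) g/m³ = 7.49×10^6 g/d = 7495 kg/d.
P_X = Y_obs·Q·(S₀ − S) = 0.2345 × 7495 = 1758 kg VSS/d.
Carbonaceous O₂ demand = substrate oxidised − cell-mass equivalent = 7495 − 1.42 × 1758 = 4999 kg O₂/d.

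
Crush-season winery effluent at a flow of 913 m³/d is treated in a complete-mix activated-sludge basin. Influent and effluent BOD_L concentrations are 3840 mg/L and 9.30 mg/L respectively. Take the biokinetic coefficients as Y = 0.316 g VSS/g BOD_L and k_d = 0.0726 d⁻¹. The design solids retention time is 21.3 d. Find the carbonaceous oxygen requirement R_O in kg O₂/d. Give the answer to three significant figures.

R_O ≈ 2880 kg O₂/d

Y_obs = Y / (1 + k_d θ_c) = 0.316 / (1 + 0.0726 × 21.3) = 0.316 / 2.546 = 0.1241.
Q·(S₀ − S) = 913 × (3840 − 9.30) × 10⁻³ = 3497 kg/d removed.
Biomass synthesised: P_X = Y_obs × 3497 = 434.0 kg VSS/d.
Carbonaceous O₂ demand = substrate oxidised − cell-mass equivalent = 3497 − 1.42 × 434.0 = 2881 kg O₂/d.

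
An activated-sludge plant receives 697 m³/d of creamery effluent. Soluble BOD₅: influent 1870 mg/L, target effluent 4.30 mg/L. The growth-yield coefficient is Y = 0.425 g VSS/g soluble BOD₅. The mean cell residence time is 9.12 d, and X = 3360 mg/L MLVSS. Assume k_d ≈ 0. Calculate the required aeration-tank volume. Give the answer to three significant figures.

V ≈ 1500 m³

With k_d = 0 the design equation reduces to V = Y Q (S₀−S) θ_c / X = 0.425 × 697 × (1870 − 4.30) × 9.12 / 3360 = 1500 m³.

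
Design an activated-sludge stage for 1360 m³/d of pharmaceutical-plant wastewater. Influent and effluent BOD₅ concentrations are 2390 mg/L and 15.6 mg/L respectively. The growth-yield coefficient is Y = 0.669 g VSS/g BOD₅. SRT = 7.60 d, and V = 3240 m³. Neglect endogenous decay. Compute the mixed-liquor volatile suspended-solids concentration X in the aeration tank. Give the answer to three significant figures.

Without decay, X = Y Q (S₀−S) θ_c / V = 0.669 × 1360 × (2390 − 15.6) × 7.60 / 3240 = 5067 mg/L.

X ≈ 5070 mg/L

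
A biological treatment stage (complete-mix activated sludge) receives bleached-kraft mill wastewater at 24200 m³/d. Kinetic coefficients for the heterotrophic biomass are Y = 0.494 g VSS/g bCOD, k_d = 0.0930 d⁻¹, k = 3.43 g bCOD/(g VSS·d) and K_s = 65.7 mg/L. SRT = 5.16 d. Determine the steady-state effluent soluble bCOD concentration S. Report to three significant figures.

S ≈ 13.4 mg/L

For a completely mixed reactor with recycle the Lawrence–McCarty relation gives S = K_s·(1 + k_d·θ_c) / [θ_c·(Y·k − k_d) − 1] = 65.7 × (1 + 0.0930 × 5.16) / [5.16 × (0.494 × 3.43 − 0.0930) − 1] = 97.23 / 7.263 = 13.39 mg/L.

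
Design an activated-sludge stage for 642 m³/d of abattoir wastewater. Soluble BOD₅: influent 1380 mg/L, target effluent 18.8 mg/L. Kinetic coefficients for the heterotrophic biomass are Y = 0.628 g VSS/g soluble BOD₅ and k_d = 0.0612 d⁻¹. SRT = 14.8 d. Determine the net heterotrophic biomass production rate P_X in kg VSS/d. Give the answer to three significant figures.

P_X ≈ 288 kg VSS/d

Observed yield with endogenous decay: Y_obs = Y / (1 + k_d·θ_c) = 0.628 / (1 + 0.0612 × 14.8) = 0.628 / 1.906 = 0.3295 g VSS/g soluble BOD₅.
Q·(S₀ − S) = 642 × (1380 − 18.8) × 10⁻³ = 873.9 kg/d removed.
Biomass produced: P_X = Y_obs·Q·ΔS = 0.3295 × 873.9 ≈ 288.0 kg VSS/d.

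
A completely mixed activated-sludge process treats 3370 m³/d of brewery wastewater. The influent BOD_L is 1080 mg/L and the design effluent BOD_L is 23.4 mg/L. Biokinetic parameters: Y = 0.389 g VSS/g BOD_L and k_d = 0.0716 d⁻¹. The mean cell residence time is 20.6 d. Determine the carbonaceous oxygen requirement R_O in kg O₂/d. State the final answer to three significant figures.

R_O ≈ 2770 kg O₂/d

Correct the yield for decay: Y_obs = Y/(1 + k_d θ_c) = 0.389 / (1 + 0.0716 × 20.6) = 0.389 / 2.475 = 0.1572.
Q·(S₀ − S) = 3370 × (1080 − 23.4) × 10⁻³ = 3561 kg/d removed.
P_X = Y_obs·Q·(S₀ − S) = 0.1572 × 3561 = 559.7 kg VSS/d.
Carbonaceous O₂ demand = substrate oxidised − cell-mass equivalent = 3561 − 1.42 × 559.7 = 2766 kg O₂/d.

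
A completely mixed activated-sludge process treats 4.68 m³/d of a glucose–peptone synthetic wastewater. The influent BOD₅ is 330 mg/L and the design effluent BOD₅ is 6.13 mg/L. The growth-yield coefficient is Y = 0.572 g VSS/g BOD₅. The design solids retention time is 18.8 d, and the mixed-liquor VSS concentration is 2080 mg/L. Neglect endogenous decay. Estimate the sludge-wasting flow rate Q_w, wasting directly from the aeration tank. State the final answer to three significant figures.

Q_w ≈ 0.417 m³/d

Biomass mass balance (decay neglected): V·X = Y·Q·(S₀ − S)·θ_c, so V = 0.572 × 4.68 × (330 − 6.13) × 18.8 / 2080 = 7.836 m³.
With mixed-liquor wasting, θ_c = V/Q_w, so Q_w = V/θ_c = 7.836/18.8 = 0.4168 m³/d.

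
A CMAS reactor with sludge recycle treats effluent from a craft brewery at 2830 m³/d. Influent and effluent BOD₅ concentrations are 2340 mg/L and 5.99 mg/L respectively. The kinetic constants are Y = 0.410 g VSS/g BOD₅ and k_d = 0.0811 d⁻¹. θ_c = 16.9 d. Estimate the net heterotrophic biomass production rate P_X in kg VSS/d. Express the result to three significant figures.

Observed yield with endogenous decay: Y_obs = Y / (1 + k_d·θ_c) = 0.410 / (1 + 0.0811 × 16.9) = 0.410 / 2.371 = 0.1730 g VSS/g BOD₅.
Q·(S₀ − S) = 2830 × (2340 − 5.99) × 10⁻³ = 6605 kg/d removed.
Net biomass production P_X = Y_obs × Q·(S₀ − S) = 0.1730 × 6605 = 1142 kg VSS/d.

P_X ≈ 1140 kg VSS/d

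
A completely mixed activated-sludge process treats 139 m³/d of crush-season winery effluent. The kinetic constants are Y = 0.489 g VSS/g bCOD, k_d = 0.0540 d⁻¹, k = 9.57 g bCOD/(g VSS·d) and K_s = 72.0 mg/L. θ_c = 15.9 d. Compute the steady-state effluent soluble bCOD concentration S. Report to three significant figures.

S ≈ 1.84 mg/L

For a completely mixed reactor with recycle the Lawrence–McCarty relation gives S = K_s·(1 + k_d·θ_c) / [θ_c·(Y·k − k_d) − 1] = 72.0 × (1 + 0.0540 × 15.9) / [15.9 × (0.489 × 9.57 − 0.0540) − 1] = 133.8 / 72.55 = 1.845 mg/L.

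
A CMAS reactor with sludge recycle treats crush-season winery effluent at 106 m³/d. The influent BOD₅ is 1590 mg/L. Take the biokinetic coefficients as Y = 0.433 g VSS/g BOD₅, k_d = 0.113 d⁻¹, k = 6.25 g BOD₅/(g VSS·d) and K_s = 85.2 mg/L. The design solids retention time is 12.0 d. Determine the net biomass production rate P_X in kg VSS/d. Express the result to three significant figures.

P_X ≈ 30.8 kg VSS/d

From the Monod/SRT balance for a CMAS, S = K_s·(1+k_d θ_c)/[θ_c·(Y k − k_d) − 1] = 85.2 × (1 + 0.113 × 12.0) / [12.0 × (0.433 × 6.25 − 0.113) − 1] = 200.7 / 30.12 = 6.665 mg/L.
Correct the yield for decay: Y_obs = Y/(1 + k_d θ_c) = 0.433 / (1 + 0.113 × 12.0) = 0.433 / 2.356 = 0.1838.
ΔS = 1590 − 6.66 = 1583 mg/L, so the substrate removal rate is 106 × 1583/1000 = 167.8 kg BOD₅/d.
So the net sludge growth is P_X = 0.1838 × 167.8 = 30.85 kg VSS/d.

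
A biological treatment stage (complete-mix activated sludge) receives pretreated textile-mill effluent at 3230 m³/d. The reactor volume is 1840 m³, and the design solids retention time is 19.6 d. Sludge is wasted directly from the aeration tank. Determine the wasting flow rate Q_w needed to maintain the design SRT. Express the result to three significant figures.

With mixed-liquor wasting, θ_c = V/Q_w, so Q_w = V/θ_c = 1840/19.6 = 93.88 m³/d.

Q_w ≈ 93.9 m³/d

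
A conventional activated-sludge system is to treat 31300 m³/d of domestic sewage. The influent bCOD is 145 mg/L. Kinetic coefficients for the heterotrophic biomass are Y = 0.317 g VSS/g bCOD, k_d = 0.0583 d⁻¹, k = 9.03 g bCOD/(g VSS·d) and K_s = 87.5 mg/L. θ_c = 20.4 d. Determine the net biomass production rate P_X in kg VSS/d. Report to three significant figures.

Effluent substrate depends only on kinetics and SRT: S = K_s(1 + k_d θ_c) / [θ_c(Yk − k_d) − 1] = 87.5 × (1 + 0.0583 × 20.4) / [20.4 × (0.317 × 9.03 − 0.0583) − 1] = 191.6 / 56.21 = 3.408 mg/L.
Correct the yield for decay: Y_obs = Y/(1 + k_d θ_c) = 0.317 / (1 + 0.0583 × 20.4) = 0.317 / 2.189 = 0.1448.
Q·(S₀ − S) = 31300 × (145 − 3.41) × 10⁻³ = 4432 kg/d removed.
P_X = Y_obs · Q(S₀ − S) = 0.1448 × 4432 = 641.7 kg VSS/d.

P_X ≈ 642 kg VSS/d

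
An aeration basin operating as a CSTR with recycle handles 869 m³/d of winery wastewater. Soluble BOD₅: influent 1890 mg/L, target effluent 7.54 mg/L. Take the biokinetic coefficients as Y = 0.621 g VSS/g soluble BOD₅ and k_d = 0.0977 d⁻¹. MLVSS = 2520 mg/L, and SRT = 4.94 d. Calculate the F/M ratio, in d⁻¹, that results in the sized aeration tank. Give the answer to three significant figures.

From the SRT design equation V = Y Q (S₀−S) θ_c / [X (1 + k_d θ_c)] = 0.621 × 869 × (1890 − 7.54) × 4.94 / [2520 × (1 + 0.0977 × 4.94)] = 5.02×10^6 / 3736 = 1343 m³.
F/M = Q·S₀ / (V·X) = 869 × 1890 / (1343 × 2520) = 0.4852 g soluble BOD₅·(g VSS·d)⁻¹.

F/M ≈ 0.485 d⁻¹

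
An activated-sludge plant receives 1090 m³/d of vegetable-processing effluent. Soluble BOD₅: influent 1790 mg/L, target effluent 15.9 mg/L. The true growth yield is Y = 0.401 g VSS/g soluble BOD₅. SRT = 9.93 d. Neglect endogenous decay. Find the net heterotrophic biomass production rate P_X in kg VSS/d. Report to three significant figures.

P_X ≈ 775 kg VSS/d

No decay correction is needed, so Y_obs = Y = 0.401.
Mass of soluble BOD₅ removed per day: Q(S₀ − S) = 1090 × 1774 g/m³ = 1934 kg/d.
P_X = Y_obs · Q(S₀ − S) = 0.4010 × 1934 = 775.4 kg VSS/d.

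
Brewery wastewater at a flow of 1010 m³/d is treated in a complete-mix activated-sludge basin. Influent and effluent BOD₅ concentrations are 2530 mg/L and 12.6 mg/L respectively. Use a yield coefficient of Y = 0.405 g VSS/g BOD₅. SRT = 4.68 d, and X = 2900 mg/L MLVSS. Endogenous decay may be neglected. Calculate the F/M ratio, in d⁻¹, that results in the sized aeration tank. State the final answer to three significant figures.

With k_d = 0 the design equation reduces to V = Y Q (S₀−S) θ_c / X = 0.405 × 1010 × (2530 − 12.6) × 4.68 / 2900 = 1662 m³.
Food-to-microorganism ratio F/M = Q S₀ / (V X) = 1010 × 2530 / (1662 × 2900) = 0.5302 d⁻¹.

F/M ≈ 0.530 d⁻¹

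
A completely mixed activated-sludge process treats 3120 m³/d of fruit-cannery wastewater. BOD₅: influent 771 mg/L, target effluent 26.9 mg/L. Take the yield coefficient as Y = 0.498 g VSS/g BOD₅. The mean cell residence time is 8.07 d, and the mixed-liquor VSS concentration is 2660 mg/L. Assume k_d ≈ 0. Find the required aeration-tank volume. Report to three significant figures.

V ≈ 3510 m³

With k_d = 0 the design equation reduces to V = Y Q (S₀−S) θ_c / X = 0.498 × 3120 × (771 − 26.9) × 8.07 / 2660 = 3508 m³.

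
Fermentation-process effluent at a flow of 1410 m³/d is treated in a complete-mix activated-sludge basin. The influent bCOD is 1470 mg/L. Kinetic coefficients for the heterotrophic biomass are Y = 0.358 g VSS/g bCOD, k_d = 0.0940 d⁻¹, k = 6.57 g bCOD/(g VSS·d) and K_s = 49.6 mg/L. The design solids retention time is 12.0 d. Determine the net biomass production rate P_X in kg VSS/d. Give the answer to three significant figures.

P_X ≈ 348 kg VSS/d

For a completely mixed reactor with recycle the Lawrence–McCarty relation gives S = K_s·(1 + k_d·θ_c) / [θ_c·(Y·k − k_d) − 1] = 49.6 × (1 + 0.0940 × 12.0) / [12.0 × (0.358 × 6.57 − 0.0940) − 1] = 105.5 / 26.10 = 4.045 mg/L.
Observed yield with endogenous decay: Y_obs = Y / (1 + k_d·θ_c) = 0.358 / (1 + 0.0940 × 12.0) = 0.358 / 2.128 = 0.1682 g VSS/g bCOD.
ΔS = 1470 − 4.04 = 1466 mg/L, so the substrate removal rate is 1410 × 1466/1000 = 2067 kg bCOD/d.
So the net sludge growth is P_X = 0.1682 × 2067 = 347.7 kg VSS/d.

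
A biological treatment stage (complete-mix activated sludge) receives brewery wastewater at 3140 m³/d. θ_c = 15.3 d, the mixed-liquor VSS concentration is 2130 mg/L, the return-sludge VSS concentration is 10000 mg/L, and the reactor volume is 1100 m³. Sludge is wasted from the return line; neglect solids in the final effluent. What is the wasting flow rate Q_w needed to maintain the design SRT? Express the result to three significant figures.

Wasting from the return line (neglecting effluent solids): Q_w = V·X / (θ_c·X_r) = 1100 × 2130 / (15.3 × 10000) = 15.31 m³/d.

Q_w ≈ 15.3 m³/d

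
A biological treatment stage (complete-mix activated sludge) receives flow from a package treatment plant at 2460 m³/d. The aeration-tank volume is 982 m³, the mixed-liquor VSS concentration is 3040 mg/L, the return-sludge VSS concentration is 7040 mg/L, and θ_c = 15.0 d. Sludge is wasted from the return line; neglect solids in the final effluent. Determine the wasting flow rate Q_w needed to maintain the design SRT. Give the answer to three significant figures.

θ_c = V·X/(Q_w·X_r) when wasting from the recycle, so Q_w = V·X/(θ_c·X_r) = 982.0 × 3040 / (15.0 × 7040) = 28.27 m³/d.

Q_w ≈ 28.3 m³/d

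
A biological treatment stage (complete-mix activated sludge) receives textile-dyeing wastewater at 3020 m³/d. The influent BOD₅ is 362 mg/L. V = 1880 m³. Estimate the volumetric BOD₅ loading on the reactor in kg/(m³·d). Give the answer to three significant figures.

Volumetric loading L_v = Q·S₀ / V = 3020 × 362 g/m³ / 1880 m³ = 581.5 g/(m³·d) = 0.5815 kg BOD₅/(m³·d).

L_v ≈ 0.582 kg BOD₅/(m³·d)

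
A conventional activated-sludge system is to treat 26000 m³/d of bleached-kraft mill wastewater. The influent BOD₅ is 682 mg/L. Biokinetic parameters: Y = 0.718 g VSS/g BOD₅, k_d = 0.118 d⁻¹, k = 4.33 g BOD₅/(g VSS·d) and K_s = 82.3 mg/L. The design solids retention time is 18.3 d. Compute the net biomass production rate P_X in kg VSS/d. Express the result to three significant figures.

P_X ≈ 4000 kg VSS/d

Effluent substrate depends only on kinetics and SRT: S = K_s(1 + k_d θ_c) / [θ_c(Yk − k_d) − 1] = 82.3 × (1 + 0.118 × 18.3) / [18.3 × (0.718 × 4.33 − 0.118) − 1] = 260.0 / 53.73 = 4.839 mg/L.
Y_obs = Y / (1 + k_d θ_c) = 0.718 / (1 + 0.118 × 18.3) = 0.718 / 3.159 = 0.2273.
Q·(S₀ − S) = 26000 × (682 − 4.84) × 10⁻³ = 17606 kg/d removed.
Net biomass production P_X = Y_obs × Q·(S₀ − S) = 0.2273 × 17606 = 4001 kg VSS/d.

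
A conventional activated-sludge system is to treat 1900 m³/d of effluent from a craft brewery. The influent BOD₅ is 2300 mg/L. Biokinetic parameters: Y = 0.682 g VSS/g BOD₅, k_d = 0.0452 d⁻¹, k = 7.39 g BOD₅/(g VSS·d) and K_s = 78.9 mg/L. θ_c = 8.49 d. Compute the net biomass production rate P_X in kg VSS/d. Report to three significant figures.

P_X ≈ 2150 kg VSS/d

For a completely mixed reactor with recycle the Lawrence–McCarty relation gives S = K_s·(1 + k_d·θ_c) / [θ_c·(Y·k − k_d) − 1] = 78.9 × (1 + 0.0452 × 8.49) / [8.49 × (0.682 × 7.39 − 0.0452) − 1] = 109.2 / 41.41 = 2.637 mg/L.
Observed yield with endogenous decay: Y_obs = Y / (1 + k_d·θ_c) = 0.682 / (1 + 0.0452 × 8.49) = 0.682 / 1.384 = 0.4929 g VSS/g BOD₅.
Substrate removed = Q·(S₀ − S) = 1900 m³/d × (2300 − 2.64) g/m³ = 4.36×10^6 g/d = 4365 kg/d.
Biomass produced: P_X = Y_obs·Q·ΔS = 0.4929 × 4365 ≈ 2151 kg VSS/d.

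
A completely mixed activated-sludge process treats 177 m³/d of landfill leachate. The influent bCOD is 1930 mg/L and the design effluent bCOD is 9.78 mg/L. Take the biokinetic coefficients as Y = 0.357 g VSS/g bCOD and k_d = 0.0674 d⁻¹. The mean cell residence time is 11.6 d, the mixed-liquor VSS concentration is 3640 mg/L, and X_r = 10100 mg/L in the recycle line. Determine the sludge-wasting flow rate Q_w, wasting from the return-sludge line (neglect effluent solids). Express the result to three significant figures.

Rearranging the biomass balance for a CMAS with decay, V = Y·Q·ΔS·θ_c / [X·(1+k_d θ_c)] = 0.357 × 177 × (1930 − 9.78) × 11.6 / [3640 × (1 + 0.0674 × 11.6)] = 1.41×10^6 / 6486 = 217.0 m³.
Wasting from the return line (neglecting effluent solids): Q_w = V·X / (θ_c·X_r) = 217.0 × 3640 / (11.6 × 10100) = 6.742 m³/d.

Q_w ≈ 6.74 m³/d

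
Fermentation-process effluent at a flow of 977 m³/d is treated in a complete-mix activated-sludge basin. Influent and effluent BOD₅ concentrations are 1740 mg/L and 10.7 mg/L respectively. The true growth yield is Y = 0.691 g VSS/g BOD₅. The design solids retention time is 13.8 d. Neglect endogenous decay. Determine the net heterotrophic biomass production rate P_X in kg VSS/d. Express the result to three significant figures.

P_X ≈ 1170 kg VSS/d

With endogenous decay neglected, the observed yield equals the true yield: Y_obs = Y = 0.691 g VSS/g BOD₅.
Mass of BOD₅ removed per day: Q(S₀ − S) = 977 × 1729 g/m³ = 1690 kg/d.
Biomass produced: P_X = Y_obs·Q·ΔS = 0.6910 × 1690 ≈ 1167 kg VSS/d.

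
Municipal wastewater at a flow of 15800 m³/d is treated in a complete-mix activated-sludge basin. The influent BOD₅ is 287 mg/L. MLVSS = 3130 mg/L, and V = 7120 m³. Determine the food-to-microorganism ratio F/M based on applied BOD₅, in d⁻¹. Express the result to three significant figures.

F/M = applied load / biomass = Q·S₀/(V·X) = 15800 × 287 / (7120 × 3130) = 0.2035 d⁻¹.

F/M ≈ 0.203 d⁻¹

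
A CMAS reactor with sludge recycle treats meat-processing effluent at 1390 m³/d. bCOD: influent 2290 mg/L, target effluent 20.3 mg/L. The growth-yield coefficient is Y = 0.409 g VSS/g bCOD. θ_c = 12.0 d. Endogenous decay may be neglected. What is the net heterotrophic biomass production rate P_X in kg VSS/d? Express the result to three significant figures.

No decay correction is needed, so Y_obs = Y = 0.409.
Q·(S₀ − S) = 1390 × (2290 − 20.3) × 10⁻³ = 3155 kg/d removed.
P_X = Y_obs · Q(S₀ − S) = 0.4090 × 3155 = 1290 kg VSS/d.

P_X ≈ 1290 kg VSS/d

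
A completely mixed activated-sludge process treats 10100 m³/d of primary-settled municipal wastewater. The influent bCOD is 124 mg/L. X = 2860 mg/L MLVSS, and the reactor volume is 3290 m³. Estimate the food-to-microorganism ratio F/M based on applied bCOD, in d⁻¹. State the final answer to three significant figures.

F/M ≈ 0.133 d⁻¹

F/M = applied load / biomass = Q·S₀/(V·X) = 10100 × 124 / (3290 × 2860) = 0.1331 d⁻¹.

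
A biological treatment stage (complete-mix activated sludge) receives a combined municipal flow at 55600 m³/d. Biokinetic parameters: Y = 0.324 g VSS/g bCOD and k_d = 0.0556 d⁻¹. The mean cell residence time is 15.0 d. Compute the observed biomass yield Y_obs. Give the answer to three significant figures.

Y_obs = Y / (1 + k_d θ_c) = 0.324 / (1 + 0.0556 × 15.0) = 0.324 / 1.834 = 0.1767.

Y_obs ≈ 0.177 g VSS/g bCOD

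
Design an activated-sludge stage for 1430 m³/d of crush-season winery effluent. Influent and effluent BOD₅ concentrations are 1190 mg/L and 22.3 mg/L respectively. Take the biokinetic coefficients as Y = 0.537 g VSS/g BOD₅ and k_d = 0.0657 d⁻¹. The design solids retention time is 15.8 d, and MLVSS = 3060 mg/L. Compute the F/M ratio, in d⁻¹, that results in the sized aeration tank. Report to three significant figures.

F/M ≈ 0.245 d⁻¹

Steady-state biomass mass balance: V·X·(1 + k_d·θ_c) = Y·Q·(S₀ − S)·θ_c, so V = 0.537 × 1430 × (1190 − 22.3) × 15.8 / [3060 × (1 + 0.0657 × 15.8)] = 1.42×10^7 / 6236 = 2272 m³.
F/M = applied load / biomass = Q·S₀/(V·X) = 1430 × 1190 / (2272 × 3060) = 0.2448 d⁻¹.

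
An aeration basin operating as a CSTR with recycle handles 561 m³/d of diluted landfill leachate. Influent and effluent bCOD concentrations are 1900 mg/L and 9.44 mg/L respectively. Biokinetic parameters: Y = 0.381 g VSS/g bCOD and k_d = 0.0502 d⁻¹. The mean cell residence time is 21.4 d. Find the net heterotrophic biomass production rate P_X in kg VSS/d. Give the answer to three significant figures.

P_X ≈ 195 kg VSS/d

The observed yield is Y_obs = Y/(1 + k_d·θ_c) = 0.381 / (1 + 0.0502 × 21.4) = 0.381 / 2.074 = 0.1837 g VSS per g bCOD removed.
Q·(S₀ − S) = 561 × (1900 − 9.44) × 10⁻³ = 1061 kg/d removed.
Biomass produced: P_X = Y_obs·Q·ΔS = 0.1837 × 1061 ≈ 194.8 kg VSS/d.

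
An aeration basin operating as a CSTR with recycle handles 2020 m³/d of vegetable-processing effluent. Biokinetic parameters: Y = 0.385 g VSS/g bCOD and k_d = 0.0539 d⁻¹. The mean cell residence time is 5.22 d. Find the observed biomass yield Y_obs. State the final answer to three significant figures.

Y_obs ≈ 0.300 g VSS/g bCOD

Observed yield with endogenous decay: Y_obs = Y / (1 + k_d·θ_c) = 0.385 / (1 + 0.0539 × 5.22) = 0.385 / 1.281 = 0.3005 g VSS/g bCOD.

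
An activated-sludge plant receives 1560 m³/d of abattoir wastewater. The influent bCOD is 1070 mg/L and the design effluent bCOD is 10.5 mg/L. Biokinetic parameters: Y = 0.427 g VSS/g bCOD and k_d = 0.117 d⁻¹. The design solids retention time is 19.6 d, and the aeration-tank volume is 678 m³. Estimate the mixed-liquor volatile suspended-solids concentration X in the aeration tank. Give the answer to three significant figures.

X ≈ 6200 mg/L

X = Y·Q·ΔS·θ_c / [V·(1 + k_d θ_c)] = 0.427 × 1560 × (1070 − 10.5) × 19.6 / [678 × (1 + 0.117 × 19.6)] = 6195 mg/L.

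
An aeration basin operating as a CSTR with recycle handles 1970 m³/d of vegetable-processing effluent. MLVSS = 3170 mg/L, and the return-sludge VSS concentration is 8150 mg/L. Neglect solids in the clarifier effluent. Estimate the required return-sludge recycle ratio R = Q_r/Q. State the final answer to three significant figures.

R = Q_r/Q = X/(X_r − X) = 3170 / (8150 − 3170) = 0.6365.

R ≈ 0.637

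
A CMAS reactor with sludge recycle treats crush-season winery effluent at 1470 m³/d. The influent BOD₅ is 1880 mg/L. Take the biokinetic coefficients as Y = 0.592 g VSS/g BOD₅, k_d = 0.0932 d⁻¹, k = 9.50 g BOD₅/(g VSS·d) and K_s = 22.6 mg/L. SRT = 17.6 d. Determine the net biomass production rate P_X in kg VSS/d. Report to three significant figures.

P_X ≈ 619 kg VSS/d

From the Monod/SRT balance for a CMAS, S = K_s·(1+k_d θ_c)/[θ_c·(Y k − k_d) − 1] = 22.6 × (1 + 0.0932 × 17.6) / [17.6 × (0.592 × 9.50 − 0.0932) − 1] = 59.67 / 96.34 = 0.6194 mg/L.
The observed yield is Y_obs = Y/(1 + k_d·θ_c) = 0.592 / (1 + 0.0932 × 17.6) = 0.592 / 2.640 = 0.2242 g VSS per g BOD₅ removed.
Substrate removed = Q·(S₀ − S) = 1470 m³/d × (1880 − 0.619) g/m³ = 2.76×10^6 g/d = 2763 kg/d.
P_X = Y_obs · Q(S₀ − S) = 0.2242 × 2763 = 619.4 kg VSS/d.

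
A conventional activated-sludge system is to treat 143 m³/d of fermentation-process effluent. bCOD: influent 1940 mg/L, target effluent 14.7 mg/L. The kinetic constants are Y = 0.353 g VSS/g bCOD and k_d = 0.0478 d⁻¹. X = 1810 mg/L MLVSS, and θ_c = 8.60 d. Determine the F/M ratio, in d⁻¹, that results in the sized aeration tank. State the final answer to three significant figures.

Rearranging the biomass balance for a CMAS with decay, V = Y·Q·ΔS·θ_c / [X·(1+k_d θ_c)] = 0.353 × 143 × (1940 − 14.7) × 8.60 / [1810 × (1 + 0.0478 × 8.60)] = 8.36×10^5 / 2554 = 327.2 m³.
Food-to-microorganism ratio F/M = Q S₀ / (V X) = 143 × 1940 / (327.2 × 1810) = 0.4684 d⁻¹.

F/M ≈ 0.468 d⁻¹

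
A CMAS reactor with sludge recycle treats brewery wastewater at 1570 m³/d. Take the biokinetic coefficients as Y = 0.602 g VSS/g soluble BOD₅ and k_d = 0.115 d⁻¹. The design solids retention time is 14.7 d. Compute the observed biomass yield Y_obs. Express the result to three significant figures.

The observed yield is Y_obs = Y/(1 + k_d·θ_c) = 0.602 / (1 + 0.115 × 14.7) = 0.602 / 2.691 = 0.2238 g VSS per g soluble BOD₅ removed.

Y_obs ≈ 0.224 g VSS/g soluble BOD₅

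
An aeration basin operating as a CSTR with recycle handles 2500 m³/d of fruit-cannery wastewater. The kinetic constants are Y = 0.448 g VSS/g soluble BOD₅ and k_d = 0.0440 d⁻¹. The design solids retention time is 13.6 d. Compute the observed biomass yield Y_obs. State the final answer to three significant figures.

The observed yield is Y_obs = Y/(1 + k_d·θ_c) = 0.448 / (1 + 0.0440 × 13.6) = 0.448 / 1.598 = 0.2803 g VSS per g soluble BOD₅ removed.

Y_obs ≈ 0.280 g VSS/g soluble BOD₅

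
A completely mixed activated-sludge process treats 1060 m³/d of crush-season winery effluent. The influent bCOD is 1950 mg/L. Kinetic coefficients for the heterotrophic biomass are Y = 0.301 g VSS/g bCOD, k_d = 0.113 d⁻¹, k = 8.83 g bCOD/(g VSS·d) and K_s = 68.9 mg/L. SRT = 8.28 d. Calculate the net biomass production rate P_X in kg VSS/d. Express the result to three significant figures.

For a completely mixed reactor with recycle the Lawrence–McCarty relation gives S = K_s·(1 + k_d·θ_c) / [θ_c·(Y·k − k_d) − 1] = 68.9 × (1 + 0.113 × 8.28) / [8.28 × (0.301 × 8.83 − 0.113) − 1] = 133.4 / 20.07 = 6.645 mg/L.
Observed yield with endogenous decay: Y_obs = Y / (1 + k_d·θ_c) = 0.301 / (1 + 0.113 × 8.28) = 0.301 / 1.936 = 0.1555 g VSS/g bCOD.
ΔS = 1950 − 6.64 = 1943 mg/L, so the substrate removal rate is 1060 × 1943/1000 = 2060 kg bCOD/d.
So the net sludge growth is P_X = 0.1555 × 2060 = 320.3 kg VSS/d.

P_X ≈ 320 kg VSS/d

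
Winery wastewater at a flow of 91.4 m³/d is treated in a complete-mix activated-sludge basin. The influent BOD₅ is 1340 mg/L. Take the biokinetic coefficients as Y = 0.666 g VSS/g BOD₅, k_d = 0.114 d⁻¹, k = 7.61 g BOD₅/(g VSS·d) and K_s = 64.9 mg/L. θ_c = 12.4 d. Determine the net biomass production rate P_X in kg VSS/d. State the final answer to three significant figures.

P_X ≈ 33.7 kg VSS/d

Effluent substrate depends only on kinetics and SRT: S = K_s(1 + k_d θ_c) / [θ_c(Yk − k_d) − 1] = 64.9 × (1 + 0.114 × 12.4) / [12.4 × (0.666 × 7.61 − 0.114) − 1] = 156.6 / 60.43 = 2.592 mg/L.
Correct the yield for decay: Y_obs = Y/(1 + k_d θ_c) = 0.666 / (1 + 0.114 × 12.4) = 0.666 / 2.414 = 0.2759.
Mass of BOD₅ removed per day: Q(S₀ − S) = 91.4 × 1337 g/m³ = 122.2 kg/d.
P_X = Y_obs · Q(S₀ − S) = 0.2759 × 122.2 = 33.73 kg VSS/d.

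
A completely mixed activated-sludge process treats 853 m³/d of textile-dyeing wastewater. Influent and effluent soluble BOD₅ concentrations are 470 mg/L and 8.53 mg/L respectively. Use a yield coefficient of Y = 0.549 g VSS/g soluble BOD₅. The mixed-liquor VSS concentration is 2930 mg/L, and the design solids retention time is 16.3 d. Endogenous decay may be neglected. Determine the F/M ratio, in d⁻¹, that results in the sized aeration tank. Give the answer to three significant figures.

V·X = Y·Q·ΔS·θ_c gives V = 0.549 × 853 × (470 − 8.53) × 16.3 / 2930 = 1202 m³.
F/M = applied load / biomass = Q·S₀/(V·X) = 853 × 470 / (1202 × 2930) = 0.1138 d⁻¹.

F/M ≈ 0.114 d⁻¹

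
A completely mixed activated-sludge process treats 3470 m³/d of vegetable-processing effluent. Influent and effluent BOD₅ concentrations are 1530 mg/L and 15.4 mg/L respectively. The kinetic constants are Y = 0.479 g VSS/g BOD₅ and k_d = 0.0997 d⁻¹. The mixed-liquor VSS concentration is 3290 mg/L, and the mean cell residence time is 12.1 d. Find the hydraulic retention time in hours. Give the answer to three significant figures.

τ ≈ 29.0 h

Steady-state biomass mass balance: V·X·(1 + k_d·θ_c) = Y·Q·(S₀ − S)·θ_c, so V = 0.479 × 3470 × (1530 − 15.4) × 12.1 / [3290 × (1 + 0.0997 × 12.1)] = 3.05×10^7 / 7259 = 4196 m³.
τ = V/Q = 4196/3470 = 1.209 d, or 29.02 h.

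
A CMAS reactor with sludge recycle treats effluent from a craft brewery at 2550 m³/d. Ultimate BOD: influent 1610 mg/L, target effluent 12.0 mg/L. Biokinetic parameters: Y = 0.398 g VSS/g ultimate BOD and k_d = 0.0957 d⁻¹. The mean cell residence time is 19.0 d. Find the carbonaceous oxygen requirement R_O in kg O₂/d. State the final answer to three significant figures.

Correct the yield for decay: Y_obs = Y/(1 + k_d θ_c) = 0.398 / (1 + 0.0957 × 19.0) = 0.398 / 2.818 = 0.1412.
Substrate removed = Q·(S₀ − S) = 2550 m³/d × (1610 − 12.0) g/m³ = 4.07×10^6 g/d = 4075 kg/d.
Net sludge production P_X = 0.1412 × 4075 = 575.5 kg VSS/d.
R_O = Q·ΔS − 1.42 P_X = 4075 − 817.1 = 3258 kg O₂/d.

R_O ≈ 3260 kg O₂/d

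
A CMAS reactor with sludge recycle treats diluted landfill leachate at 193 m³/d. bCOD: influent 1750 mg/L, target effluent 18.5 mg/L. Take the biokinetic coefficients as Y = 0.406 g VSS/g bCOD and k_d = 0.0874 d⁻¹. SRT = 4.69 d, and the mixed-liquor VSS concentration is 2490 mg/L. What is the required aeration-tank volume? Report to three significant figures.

V ≈ 181 m³

Steady-state biomass mass balance: V·X·(1 + k_d·θ_c) = Y·Q·(S₀ − S)·θ_c, so V = 0.406 × 193 × (1750 − 18.5) × 4.69 / [2490 × (1 + 0.0874 × 4.69)] = 6.36×10^5 / 3511 = 181.3 m³.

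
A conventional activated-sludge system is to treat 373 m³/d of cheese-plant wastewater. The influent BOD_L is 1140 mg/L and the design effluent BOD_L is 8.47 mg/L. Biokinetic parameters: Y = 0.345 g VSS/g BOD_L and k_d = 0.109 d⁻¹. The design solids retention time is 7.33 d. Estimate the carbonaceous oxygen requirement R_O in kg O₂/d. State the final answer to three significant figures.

Observed yield with endogenous decay: Y_obs = Y / (1 + k_d·θ_c) = 0.345 / (1 + 0.109 × 7.33) = 0.345 / 1.799 = 0.1918 g VSS/g BOD_L.
Mass of BOD_L removed per day: Q(S₀ − S) = 373 × 1132 g/m³ = 422.1 kg/d.
P_X = Y_obs·Q·(S₀ − S) = 0.1918 × 422.1 = 80.94 kg VSS/d.
R_O = Q·(S₀ − S) − 1.42·P_X = 422.1 − 1.42 × 80.94 = 307.1 kg O₂/d.

R_O ≈ 307 kg O₂/d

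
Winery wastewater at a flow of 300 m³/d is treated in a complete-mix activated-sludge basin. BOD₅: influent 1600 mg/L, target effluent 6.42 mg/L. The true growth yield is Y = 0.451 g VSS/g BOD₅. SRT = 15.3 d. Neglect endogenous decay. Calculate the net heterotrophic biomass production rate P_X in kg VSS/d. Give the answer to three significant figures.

No decay correction is needed, so Y_obs = Y = 0.451.
Mass of BOD₅ removed per day: Q(S₀ − S) = 300 × 1594 g/m³ = 478.1 kg/d.
P_X = Y_obs · Q(S₀ − S) = 0.4510 × 478.1 = 215.6 kg VSS/d.

P_X ≈ 216 kg VSS/d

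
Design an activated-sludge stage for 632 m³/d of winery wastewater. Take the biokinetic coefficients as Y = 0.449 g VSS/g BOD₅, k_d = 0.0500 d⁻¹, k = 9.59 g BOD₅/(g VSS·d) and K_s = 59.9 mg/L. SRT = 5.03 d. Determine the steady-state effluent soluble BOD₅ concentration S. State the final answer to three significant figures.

S ≈ 3.67 mg/L

For a completely mixed reactor with recycle the Lawrence–McCarty relation gives S = K_s·(1 + k_d·θ_c) / [θ_c·(Y·k − k_d) − 1] = 59.9 × (1 + 0.0500 × 5.03) / [5.03 × (0.449 × 9.59 − 0.0500) − 1] = 74.96 / 20.41 = 3.673 mg/L.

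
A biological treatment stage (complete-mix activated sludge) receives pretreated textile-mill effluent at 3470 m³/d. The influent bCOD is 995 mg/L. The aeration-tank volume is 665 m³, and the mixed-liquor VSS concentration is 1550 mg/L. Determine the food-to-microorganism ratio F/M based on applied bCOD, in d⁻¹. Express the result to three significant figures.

F/M = Q·S₀ / (V·X) = 3470 × 995 / (665.0 × 1550) = 3.350 g bCOD·(g VSS·d)⁻¹.

F/M ≈ 3.35 d⁻¹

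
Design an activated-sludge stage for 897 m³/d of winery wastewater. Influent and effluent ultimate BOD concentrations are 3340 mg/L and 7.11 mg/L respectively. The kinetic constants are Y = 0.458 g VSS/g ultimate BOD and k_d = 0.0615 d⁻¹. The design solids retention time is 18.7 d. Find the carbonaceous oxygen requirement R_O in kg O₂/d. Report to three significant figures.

R_O ≈ 2090 kg O₂/d

The observed yield is Y_obs = Y/(1 + k_d·θ_c) = 0.458 / (1 + 0.0615 × 18.7) = 0.458 / 2.150 = 0.2130 g VSS per g ultimate BOD removed.
ΔS = 3340 − 7.11 = 3333 mg/L, so the substrate removal rate is 897 × 3333/1000 = 2990 kg ultimate BOD/d.
Biomass synthesised: P_X = Y_obs × 2990 = 636.8 kg VSS/d.
R_O = Q·(S₀ − S) − 1.42·P_X = 2990 − 1.42 × 636.8 = 2085 kg O₂/d.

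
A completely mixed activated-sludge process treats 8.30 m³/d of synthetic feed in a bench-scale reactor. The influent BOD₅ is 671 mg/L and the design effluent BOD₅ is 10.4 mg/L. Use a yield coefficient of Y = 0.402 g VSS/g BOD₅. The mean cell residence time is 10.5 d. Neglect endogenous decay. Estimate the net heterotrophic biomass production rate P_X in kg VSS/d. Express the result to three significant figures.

With endogenous decay neglected, the observed yield equals the true yield: Y_obs = Y = 0.402 g VSS/g BOD₅.
Q·(S₀ − S) = 8.30 × (671 − 10.4) × 10⁻³ = 5.483 kg/d removed.
P_X = Y_obs · Q(S₀ − S) = 0.4020 × 5.483 = 2.204 kg VSS/d.

P_X ≈ 2.20 kg VSS/d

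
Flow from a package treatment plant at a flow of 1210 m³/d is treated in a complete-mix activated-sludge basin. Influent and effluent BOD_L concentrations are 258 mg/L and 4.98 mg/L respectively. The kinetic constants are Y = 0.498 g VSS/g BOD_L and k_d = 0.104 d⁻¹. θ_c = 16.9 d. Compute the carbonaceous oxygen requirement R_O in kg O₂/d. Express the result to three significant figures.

R_O ≈ 228 kg O₂/d

Y_obs = Y / (1 + k_d θ_c) = 0.498 / (1 + 0.104 × 16.9) = 0.498 / 2.758 = 0.1806.
Q·(S₀ − S) = 1210 × (258 − 4.98) × 10⁻³ = 306.2 kg/d removed.
P_X = Y_obs·Q·(S₀ − S) = 0.1806 × 306.2 = 55.29 kg VSS/d.
R_O = Q·(S₀ − S) − 1.42·P_X = 306.2 − 1.42 × 55.29 = 227.6 kg O₂/d.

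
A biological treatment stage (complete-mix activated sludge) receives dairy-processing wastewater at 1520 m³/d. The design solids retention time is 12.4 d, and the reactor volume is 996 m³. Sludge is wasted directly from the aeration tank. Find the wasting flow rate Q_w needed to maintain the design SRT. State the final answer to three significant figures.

Q_w ≈ 80.3 m³/d

With mixed-liquor wasting, θ_c = V/Q_w, so Q_w = V/θ_c = 996.0/12.4 = 80.32 m³/d.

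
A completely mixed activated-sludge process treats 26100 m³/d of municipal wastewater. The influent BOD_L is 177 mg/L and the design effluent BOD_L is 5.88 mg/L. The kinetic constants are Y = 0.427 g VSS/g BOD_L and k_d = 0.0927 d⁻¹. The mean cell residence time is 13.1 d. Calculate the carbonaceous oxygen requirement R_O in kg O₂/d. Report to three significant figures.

R_O ≈ 3240 kg O₂/d

Correct the yield for decay: Y_obs = Y/(1 + k_d θ_c) = 0.427 / (1 + 0.0927 × 13.1) = 0.427 / 2.214 = 0.1928.
ΔS = 177 − 5.88 = 171.1 mg/L, so the substrate removal rate is 26100 × 171.1/1000 = 4466 kg BOD_L/d.
P_X = Y_obs·Q·(S₀ − S) = 0.1928 × 4466 = 861.2 kg VSS/d.
R_O = Q·(S₀ − S) − 1.42·P_X = 4466 − 1.42 × 861.2 = 3243 kg O₂/d.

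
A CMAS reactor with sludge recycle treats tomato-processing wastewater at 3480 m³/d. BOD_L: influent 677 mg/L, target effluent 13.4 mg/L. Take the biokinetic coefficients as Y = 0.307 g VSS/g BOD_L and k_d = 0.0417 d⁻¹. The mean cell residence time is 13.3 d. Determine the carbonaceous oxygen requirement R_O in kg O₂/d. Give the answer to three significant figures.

R_O ≈ 1660 kg O₂/d

Observed yield with endogenous decay: Y_obs = Y / (1 + k_d·θ_c) = 0.307 / (1 + 0.0417 × 13.3) = 0.307 / 1.555 = 0.1975 g VSS/g BOD_L.
Mass of BOD_L removed per day: Q(S₀ − S) = 3480 × 663.6 g/m³ = 2309 kg/d.
P_X = Y_obs·Q·(S₀ − S) = 0.1975 × 2309 = 456.0 kg VSS/d.
R_O = Q·(S₀ − S) − 1.42·P_X = 2309 − 1.42 × 456.0 = 1662 kg O₂/d.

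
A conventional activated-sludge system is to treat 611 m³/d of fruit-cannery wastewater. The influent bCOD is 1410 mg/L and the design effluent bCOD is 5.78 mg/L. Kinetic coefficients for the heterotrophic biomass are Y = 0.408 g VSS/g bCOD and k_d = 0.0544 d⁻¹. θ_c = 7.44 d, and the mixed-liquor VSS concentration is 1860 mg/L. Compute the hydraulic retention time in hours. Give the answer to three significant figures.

Rearranging the biomass balance for a CMAS with decay, V = Y·Q·ΔS·θ_c / [X·(1+k_d θ_c)] = 0.408 × 611 × (1410 − 5.78) × 7.44 / [1860 × (1 + 0.0544 × 7.44)] = 2.6×10^6 / 2613 = 996.8 m³.
HRT = V/Q = 996.8 m³ / 611 m³·d⁻¹ = 1.631 d × 24 = 39.15 h.

τ ≈ 39.2 h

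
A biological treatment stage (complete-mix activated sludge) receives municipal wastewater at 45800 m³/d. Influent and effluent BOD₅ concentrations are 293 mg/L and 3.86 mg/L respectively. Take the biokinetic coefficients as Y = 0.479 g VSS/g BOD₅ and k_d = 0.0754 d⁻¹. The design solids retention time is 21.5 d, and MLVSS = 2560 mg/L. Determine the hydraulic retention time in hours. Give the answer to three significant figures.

τ ≈ 10.7 h

From the SRT design equation V = Y Q (S₀−S) θ_c / [X (1 + k_d θ_c)] = 0.479 × 45800 × (293 − 3.86) × 21.5 / [2560 × (1 + 0.0754 × 21.5)] = 1.36×10^8 / 6710 = 20325 m³.
τ = V/Q = 20325/45800 = 0.4438 d, or 10.65 h.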